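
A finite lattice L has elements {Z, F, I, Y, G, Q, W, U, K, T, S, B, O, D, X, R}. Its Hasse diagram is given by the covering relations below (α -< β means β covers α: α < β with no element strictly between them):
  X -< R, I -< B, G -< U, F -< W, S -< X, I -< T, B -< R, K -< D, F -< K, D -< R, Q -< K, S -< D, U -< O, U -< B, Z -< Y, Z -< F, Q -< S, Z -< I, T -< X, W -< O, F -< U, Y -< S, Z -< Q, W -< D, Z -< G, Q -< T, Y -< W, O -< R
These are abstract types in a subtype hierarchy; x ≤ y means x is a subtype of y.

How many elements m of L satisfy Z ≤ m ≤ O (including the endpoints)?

7

The interval [Z, O] = {F, G, O, U, W, Y, Z}, which has 7 elements.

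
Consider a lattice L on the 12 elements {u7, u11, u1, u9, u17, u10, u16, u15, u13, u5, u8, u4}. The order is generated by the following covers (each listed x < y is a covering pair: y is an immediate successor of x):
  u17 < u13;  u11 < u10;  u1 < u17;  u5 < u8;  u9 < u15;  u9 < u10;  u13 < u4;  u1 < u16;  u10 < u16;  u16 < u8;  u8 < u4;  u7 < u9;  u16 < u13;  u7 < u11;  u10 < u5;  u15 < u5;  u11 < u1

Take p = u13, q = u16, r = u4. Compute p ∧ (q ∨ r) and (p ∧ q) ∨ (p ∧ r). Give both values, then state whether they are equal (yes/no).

q ∨ r = u4, so p ∧ (q ∨ r) = u13 ∧ u4 = u13.
p ∧ q = u16 and p ∧ r = u13, so (p ∧ q) ∨ (p ∧ r) = u16 ∨ u13 = u13.
Equal: yes.

u13; u13; yes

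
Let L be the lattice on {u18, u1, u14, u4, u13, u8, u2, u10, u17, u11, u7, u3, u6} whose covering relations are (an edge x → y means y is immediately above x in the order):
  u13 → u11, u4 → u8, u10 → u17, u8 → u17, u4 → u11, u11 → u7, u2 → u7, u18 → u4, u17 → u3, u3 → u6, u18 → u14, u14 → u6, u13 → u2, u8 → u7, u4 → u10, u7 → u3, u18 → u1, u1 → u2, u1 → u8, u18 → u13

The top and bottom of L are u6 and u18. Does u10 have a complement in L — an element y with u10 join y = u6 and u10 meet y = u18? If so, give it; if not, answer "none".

Need y with u10 ∨ y = u6 and u10 ∧ y = u18.
Checking each element gives: u14.

u14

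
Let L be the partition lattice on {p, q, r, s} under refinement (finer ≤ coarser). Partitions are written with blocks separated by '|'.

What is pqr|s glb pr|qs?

pr|q|s

Common lower bounds of {pqr|s, pr|qs}: pr|q|s, p|q|r|s.
The greatest among these is pr|q|s.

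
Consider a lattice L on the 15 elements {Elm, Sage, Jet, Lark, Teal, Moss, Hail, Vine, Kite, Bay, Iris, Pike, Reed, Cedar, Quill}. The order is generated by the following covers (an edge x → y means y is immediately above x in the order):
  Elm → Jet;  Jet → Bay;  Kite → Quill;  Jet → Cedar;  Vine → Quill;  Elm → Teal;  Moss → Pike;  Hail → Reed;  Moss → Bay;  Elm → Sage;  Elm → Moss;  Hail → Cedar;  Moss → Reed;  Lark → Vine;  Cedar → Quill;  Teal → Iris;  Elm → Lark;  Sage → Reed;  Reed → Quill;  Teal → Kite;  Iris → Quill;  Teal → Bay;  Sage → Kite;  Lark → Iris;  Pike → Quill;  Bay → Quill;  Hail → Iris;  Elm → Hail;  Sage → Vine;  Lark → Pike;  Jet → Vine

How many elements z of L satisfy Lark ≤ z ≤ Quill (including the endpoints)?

The interval [Lark, Quill] = {Iris, Lark, Pike, Quill, Vine}, which has 5 elements.

5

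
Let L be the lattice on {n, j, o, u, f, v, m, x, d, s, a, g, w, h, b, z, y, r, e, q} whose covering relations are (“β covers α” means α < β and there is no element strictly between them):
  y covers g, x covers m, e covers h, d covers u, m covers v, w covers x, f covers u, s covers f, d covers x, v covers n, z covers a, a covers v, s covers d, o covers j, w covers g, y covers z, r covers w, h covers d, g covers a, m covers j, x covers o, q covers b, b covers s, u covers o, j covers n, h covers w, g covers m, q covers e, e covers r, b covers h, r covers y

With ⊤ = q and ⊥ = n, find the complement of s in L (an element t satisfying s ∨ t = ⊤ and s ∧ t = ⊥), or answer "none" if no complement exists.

For every candidate t, either s ∨ t ≠ q or s ∧ t ≠ n; no complement exists.

none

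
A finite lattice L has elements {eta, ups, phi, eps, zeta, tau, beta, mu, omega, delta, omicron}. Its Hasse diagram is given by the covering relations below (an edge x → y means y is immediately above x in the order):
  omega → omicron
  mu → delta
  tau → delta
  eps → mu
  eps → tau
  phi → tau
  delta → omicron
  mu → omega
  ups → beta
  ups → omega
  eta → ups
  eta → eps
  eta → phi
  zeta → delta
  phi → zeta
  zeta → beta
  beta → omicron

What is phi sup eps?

Common upper bounds of {phi, eps}: delta, omicron, tau.
The least among these is tau.

tau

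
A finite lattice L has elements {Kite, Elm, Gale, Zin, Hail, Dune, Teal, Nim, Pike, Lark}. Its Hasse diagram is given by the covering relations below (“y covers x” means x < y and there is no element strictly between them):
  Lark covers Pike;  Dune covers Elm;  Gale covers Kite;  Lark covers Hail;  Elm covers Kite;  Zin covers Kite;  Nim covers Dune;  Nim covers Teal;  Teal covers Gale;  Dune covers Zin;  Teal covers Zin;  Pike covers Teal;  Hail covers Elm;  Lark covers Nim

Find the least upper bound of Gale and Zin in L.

Teal

Common upper bounds of {Gale, Zin}: Lark, Nim, Pike, Teal.
The least among these is Teal.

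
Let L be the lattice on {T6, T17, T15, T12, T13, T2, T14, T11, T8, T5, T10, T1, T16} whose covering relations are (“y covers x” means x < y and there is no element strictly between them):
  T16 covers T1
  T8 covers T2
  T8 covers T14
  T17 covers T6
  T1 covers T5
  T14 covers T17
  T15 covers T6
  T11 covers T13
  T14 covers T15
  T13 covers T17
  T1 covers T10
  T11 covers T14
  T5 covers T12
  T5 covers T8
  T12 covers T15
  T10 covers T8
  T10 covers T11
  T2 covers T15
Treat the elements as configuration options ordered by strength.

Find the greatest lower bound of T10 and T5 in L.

Common lower bounds of {T10, T5}: T14, T15, T17, T2, T6, T8.
The greatest among these is T8.

T8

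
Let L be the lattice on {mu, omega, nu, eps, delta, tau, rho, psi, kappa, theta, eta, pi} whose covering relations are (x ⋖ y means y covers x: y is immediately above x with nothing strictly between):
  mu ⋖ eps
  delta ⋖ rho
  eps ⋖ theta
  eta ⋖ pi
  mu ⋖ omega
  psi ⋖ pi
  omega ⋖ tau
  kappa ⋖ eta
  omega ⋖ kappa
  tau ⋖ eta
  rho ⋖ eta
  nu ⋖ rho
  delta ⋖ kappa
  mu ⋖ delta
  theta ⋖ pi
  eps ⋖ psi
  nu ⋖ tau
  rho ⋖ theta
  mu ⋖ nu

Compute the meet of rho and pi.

Common lower bounds of {rho, pi}: delta, mu, nu, rho.
The greatest among these is rho.

rho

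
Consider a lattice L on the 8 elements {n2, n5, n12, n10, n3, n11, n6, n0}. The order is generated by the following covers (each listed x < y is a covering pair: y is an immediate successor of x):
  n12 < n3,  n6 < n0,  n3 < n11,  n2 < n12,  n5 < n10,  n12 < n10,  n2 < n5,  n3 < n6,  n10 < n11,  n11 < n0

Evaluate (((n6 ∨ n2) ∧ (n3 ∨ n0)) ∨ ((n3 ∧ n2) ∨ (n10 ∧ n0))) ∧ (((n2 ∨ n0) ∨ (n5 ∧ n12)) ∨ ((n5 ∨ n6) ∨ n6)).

n6 ∨ n2 = n6
n3 ∨ n0 = n0
n6 ∧ n0 = n6
n3 ∧ n2 = n2
n10 ∧ n0 = n10
n2 ∨ n10 = n10
n6 ∨ n10 = n0
n2 ∨ n0 = n0
n5 ∧ n12 = n2
n0 ∨ n2 = n0
n5 ∨ n6 = n0
n0 ∨ n6 = n0
n0 ∨ n0 = n0
n0 ∧ n0 = n0

n0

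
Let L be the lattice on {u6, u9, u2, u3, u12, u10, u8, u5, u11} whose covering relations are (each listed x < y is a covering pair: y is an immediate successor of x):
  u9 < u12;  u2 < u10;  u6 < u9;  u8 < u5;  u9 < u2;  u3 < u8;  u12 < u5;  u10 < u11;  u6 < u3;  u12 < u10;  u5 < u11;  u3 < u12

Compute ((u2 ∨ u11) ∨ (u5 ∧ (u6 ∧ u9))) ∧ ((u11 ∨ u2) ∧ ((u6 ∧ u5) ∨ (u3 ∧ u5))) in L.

u2 ∨ u11 = u11
u6 ∧ u9 = u6
u5 ∧ u6 = u6
u11 ∨ u6 = u11
u11 ∨ u2 = u11
u6 ∧ u5 = u6
u3 ∧ u5 = u3
u6 ∨ u3 = u3
u11 ∧ u3 = u3
u11 ∧ u3 = u3

u3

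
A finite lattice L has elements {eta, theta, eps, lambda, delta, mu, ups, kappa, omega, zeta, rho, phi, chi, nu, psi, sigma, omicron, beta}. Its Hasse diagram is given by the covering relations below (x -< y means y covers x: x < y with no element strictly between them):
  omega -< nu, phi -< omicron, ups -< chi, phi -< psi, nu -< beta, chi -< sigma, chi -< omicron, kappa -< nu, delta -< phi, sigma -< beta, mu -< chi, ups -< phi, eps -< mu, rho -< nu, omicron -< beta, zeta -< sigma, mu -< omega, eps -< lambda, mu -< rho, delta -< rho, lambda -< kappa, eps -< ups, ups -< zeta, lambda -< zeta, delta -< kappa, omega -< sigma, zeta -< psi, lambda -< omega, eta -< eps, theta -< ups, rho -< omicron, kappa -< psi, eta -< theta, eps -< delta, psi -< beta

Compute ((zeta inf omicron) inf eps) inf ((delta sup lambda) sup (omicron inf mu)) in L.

zeta ∧ omicron = ups
ups ∧ eps = eps
delta ∨ lambda = kappa
omicron ∧ mu = mu
kappa ∨ mu = nu
eps ∧ nu = eps

eps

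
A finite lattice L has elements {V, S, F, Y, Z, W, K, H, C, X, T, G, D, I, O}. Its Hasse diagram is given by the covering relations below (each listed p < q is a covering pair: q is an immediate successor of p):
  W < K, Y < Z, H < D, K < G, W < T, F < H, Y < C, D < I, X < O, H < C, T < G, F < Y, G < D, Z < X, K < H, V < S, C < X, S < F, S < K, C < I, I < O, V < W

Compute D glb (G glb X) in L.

G ∧ X = K
D ∧ K = K

K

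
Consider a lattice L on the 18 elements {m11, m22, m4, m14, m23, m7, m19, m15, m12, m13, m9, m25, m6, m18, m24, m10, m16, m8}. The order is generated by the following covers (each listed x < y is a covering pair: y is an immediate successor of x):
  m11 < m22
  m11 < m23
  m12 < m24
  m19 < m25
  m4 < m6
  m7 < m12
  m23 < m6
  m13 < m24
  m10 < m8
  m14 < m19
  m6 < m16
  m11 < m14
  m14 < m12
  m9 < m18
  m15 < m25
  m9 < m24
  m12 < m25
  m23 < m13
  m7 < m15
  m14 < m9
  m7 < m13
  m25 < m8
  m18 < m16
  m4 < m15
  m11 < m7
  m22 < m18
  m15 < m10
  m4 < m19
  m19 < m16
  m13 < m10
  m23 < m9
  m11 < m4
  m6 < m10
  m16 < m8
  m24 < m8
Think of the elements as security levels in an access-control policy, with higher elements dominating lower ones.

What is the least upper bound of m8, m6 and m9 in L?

m8

Common upper bounds of {m8, m6, m9}: m8.
The least among these is m8.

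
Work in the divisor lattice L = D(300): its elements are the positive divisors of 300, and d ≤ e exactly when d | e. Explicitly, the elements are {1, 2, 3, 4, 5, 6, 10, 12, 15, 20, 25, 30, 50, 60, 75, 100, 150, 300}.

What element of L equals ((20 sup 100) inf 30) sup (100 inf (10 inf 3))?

10

20 ∨ 100 = 100
100 ∧ 30 = 10
10 ∧ 3 = 1
100 ∧ 1 = 1
10 ∨ 1 = 10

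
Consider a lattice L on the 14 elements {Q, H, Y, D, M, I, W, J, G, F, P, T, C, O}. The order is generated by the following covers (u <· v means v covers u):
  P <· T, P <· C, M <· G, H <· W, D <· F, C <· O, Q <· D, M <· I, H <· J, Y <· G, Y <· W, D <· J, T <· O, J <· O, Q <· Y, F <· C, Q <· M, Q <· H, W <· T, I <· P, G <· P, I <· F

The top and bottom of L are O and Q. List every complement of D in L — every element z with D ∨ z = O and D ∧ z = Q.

Need z with D ∨ z = O and D ∧ z = Q.
Checking each element gives: T, W.

T, W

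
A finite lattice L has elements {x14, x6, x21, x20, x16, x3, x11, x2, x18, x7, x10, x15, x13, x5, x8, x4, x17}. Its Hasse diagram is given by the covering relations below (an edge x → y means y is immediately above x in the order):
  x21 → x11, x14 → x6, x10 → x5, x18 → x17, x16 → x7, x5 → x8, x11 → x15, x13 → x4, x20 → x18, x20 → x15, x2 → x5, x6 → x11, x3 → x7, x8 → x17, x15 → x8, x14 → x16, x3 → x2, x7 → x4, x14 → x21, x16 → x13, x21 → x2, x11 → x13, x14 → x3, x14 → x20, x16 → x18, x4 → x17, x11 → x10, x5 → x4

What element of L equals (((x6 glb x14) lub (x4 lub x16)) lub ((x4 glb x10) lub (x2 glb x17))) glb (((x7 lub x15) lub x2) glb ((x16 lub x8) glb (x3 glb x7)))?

x3

x6 ∧ x14 = x14
x4 ∨ x16 = x4
x14 ∨ x4 = x4
x4 ∧ x10 = x10
x2 ∧ x17 = x2
x10 ∨ x2 = x5
x4 ∨ x5 = x4
x7 ∨ x15 = x17
x17 ∨ x2 = x17
x16 ∨ x8 = x17
x3 ∧ x7 = x3
x17 ∧ x3 = x3
x17 ∧ x3 = x3
x4 ∧ x3 = x3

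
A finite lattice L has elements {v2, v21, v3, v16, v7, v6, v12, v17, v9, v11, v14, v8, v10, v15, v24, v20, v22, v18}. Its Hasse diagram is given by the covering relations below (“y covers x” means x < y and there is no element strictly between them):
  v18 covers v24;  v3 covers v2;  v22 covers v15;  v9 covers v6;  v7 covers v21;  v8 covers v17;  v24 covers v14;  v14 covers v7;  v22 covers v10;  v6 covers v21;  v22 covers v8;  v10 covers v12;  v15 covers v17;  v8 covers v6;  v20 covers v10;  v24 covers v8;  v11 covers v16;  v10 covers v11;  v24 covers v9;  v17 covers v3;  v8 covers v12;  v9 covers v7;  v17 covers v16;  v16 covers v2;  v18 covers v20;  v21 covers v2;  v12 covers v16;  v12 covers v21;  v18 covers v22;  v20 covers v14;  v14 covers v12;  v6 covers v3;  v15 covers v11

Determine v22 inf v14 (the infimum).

v12

Common lower bounds of {v22, v14}: v12, v16, v2, v21.
The greatest among these is v12.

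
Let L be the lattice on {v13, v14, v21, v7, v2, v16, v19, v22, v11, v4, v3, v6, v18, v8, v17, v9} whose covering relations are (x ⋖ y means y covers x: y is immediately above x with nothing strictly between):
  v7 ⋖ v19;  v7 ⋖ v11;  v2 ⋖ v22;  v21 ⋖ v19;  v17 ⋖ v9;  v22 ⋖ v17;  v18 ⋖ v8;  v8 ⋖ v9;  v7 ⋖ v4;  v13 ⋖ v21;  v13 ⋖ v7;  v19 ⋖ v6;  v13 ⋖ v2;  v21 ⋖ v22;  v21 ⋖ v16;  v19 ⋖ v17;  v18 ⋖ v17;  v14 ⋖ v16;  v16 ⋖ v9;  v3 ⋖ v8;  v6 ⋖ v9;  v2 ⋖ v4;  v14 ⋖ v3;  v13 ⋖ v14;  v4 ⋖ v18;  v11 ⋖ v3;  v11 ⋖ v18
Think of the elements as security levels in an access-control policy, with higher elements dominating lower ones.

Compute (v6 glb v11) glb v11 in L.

v6 ∧ v11 = v7
v7 ∧ v11 = v7

v7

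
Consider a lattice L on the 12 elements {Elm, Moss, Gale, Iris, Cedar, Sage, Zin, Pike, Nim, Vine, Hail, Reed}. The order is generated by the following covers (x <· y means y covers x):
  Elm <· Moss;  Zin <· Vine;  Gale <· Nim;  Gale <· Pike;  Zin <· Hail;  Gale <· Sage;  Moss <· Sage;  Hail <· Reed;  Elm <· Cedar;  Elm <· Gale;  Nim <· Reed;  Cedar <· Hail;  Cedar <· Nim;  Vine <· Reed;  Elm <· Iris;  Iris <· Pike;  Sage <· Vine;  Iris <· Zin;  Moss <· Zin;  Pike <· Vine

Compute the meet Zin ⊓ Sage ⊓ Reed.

Common lower bounds of {Zin, Sage, Reed}: Elm, Moss.
The greatest among these is Moss.

Moss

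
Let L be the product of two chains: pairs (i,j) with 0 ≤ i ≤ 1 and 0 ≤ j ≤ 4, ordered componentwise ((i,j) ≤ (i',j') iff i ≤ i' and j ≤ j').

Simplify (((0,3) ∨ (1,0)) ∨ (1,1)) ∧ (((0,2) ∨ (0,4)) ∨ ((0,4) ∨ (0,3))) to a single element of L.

(0,3)

(0,3) ∨ (1,0) = (1,3)
(1,3) ∨ (1,1) = (1,3)
(0,2) ∨ (0,4) = (0,4)
(0,4) ∨ (0,3) = (0,4)
(0,4) ∨ (0,4) = (0,4)
(1,3) ∧ (0,4) = (0,3)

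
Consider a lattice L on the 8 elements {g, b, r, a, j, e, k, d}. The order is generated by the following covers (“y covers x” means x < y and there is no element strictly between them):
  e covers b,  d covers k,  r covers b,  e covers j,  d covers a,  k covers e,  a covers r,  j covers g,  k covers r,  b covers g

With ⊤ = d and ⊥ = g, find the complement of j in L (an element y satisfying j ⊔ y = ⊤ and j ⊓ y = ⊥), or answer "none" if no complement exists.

a

Need y with j ∨ y = d and j ∧ y = g.
Checking each element gives: a.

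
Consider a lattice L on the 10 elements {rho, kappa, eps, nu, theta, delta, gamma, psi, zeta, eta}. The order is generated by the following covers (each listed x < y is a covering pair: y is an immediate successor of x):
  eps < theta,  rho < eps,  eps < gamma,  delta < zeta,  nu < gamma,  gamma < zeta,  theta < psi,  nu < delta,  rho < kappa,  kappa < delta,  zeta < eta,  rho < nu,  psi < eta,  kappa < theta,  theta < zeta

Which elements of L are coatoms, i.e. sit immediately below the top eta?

The coatoms are exactly the elements covered by eta: psi, zeta.

psi, zeta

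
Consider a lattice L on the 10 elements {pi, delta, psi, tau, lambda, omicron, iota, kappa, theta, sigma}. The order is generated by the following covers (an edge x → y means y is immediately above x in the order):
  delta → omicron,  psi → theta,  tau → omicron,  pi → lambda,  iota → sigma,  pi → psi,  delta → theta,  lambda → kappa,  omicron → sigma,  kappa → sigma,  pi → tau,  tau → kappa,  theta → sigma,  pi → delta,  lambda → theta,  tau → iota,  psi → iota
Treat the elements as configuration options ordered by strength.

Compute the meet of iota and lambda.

pi

Common lower bounds of {iota, lambda}: pi.
The greatest among these is pi.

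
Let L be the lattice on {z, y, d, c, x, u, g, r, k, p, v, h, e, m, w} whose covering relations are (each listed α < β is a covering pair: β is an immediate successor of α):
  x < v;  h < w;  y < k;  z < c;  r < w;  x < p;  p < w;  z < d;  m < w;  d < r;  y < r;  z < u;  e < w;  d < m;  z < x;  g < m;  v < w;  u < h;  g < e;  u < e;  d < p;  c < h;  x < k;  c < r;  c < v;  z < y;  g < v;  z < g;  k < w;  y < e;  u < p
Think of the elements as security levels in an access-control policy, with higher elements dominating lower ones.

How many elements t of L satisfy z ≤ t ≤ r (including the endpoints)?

The interval [z, r] = {c, d, r, y, z}, which has 5 elements.

5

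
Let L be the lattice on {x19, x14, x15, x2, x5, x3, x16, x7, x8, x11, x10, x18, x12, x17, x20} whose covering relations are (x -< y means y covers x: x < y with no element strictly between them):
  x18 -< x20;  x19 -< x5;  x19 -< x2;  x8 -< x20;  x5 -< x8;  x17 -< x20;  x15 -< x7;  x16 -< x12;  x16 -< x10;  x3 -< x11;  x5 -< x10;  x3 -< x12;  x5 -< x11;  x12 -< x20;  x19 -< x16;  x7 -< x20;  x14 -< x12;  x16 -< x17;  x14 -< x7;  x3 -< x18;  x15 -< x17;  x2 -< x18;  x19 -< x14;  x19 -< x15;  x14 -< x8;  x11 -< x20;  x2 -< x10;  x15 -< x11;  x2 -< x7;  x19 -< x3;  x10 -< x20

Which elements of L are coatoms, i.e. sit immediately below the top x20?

The coatoms are exactly the elements covered by x20: x10, x11, x12, x17, x18, x7, x8.

x10, x11, x12, x17, x18, x7, x8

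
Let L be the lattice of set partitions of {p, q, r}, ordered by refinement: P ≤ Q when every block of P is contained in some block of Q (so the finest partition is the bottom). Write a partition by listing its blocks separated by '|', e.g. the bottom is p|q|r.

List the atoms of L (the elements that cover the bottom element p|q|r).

The atoms are exactly the elements that cover p|q|r: pq|r, pr|q, p|qr.

pq|r, pr|q, p|qr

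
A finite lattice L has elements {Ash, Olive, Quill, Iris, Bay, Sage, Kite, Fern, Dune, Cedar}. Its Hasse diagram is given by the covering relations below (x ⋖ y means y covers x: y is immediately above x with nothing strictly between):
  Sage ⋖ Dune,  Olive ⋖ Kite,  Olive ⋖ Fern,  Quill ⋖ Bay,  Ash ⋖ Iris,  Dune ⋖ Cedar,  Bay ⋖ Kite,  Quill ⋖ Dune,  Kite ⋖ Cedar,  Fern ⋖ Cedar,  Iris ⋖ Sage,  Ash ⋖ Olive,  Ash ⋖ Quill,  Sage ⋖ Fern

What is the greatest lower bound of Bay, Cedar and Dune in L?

Quill

Common lower bounds of {Bay, Cedar, Dune}: Ash, Quill.
The greatest among these is Quill.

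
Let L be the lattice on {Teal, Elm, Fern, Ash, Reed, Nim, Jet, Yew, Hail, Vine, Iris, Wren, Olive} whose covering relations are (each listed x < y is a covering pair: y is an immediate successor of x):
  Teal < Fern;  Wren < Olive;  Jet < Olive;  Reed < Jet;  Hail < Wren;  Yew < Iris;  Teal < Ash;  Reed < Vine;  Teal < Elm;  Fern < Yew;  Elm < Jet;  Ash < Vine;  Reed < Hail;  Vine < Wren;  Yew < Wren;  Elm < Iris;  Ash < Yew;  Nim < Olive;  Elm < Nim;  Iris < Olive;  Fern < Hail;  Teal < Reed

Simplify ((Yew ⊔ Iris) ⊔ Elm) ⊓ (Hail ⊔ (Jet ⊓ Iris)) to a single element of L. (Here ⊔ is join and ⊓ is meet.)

Iris

Yew ∨ Iris = Iris
Iris ∨ Elm = Iris
Jet ∧ Iris = Elm
Hail ∨ Elm = Olive
Iris ∧ Olive = Iris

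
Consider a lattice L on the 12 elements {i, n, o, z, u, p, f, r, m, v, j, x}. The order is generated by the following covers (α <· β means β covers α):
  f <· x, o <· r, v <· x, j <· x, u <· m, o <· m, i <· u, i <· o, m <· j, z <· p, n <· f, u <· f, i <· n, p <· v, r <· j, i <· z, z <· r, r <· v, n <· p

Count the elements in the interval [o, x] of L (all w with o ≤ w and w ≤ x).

6

The interval [o, x] = {j, m, o, r, v, x}, which has 6 elements.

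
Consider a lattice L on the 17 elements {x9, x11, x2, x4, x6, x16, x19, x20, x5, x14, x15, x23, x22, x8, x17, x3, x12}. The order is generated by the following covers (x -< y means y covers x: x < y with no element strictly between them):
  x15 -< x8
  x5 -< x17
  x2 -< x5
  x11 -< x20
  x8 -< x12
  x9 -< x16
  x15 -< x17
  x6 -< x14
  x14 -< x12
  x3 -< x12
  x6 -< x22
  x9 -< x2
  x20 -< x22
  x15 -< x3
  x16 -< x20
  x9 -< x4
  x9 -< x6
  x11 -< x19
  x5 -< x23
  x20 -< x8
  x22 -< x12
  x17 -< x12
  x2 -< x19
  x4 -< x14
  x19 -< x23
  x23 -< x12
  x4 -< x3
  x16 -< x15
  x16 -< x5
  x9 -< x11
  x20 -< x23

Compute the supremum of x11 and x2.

Common upper bounds of {x11, x2}: x12, x19, x23.
The least among these is x19.

x19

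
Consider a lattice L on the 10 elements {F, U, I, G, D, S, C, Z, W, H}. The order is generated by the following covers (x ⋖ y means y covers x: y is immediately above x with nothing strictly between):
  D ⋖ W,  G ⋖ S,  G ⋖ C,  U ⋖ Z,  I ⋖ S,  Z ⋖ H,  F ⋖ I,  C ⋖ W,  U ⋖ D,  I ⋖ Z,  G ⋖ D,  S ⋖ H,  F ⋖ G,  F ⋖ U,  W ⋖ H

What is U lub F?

Common upper bounds of {U, F}: D, H, U, W, Z.
The least among these is U.

U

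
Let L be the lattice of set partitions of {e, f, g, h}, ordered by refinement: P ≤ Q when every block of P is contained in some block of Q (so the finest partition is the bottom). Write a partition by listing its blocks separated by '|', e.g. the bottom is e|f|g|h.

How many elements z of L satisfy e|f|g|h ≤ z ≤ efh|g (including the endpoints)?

The interval [e|f|g|h, efh|g] = {efh|g, ef|g|h, eh|f|g, e|fh|g, e|f|g|h}, which has 5 elements.

5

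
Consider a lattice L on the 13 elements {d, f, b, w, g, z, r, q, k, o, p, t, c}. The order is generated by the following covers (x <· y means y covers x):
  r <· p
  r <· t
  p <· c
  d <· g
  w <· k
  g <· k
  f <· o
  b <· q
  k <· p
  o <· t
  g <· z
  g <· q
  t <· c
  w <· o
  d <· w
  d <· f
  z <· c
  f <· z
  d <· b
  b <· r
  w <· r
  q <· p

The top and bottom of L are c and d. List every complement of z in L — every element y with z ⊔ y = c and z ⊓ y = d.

b, r, w

Need y with z ∨ y = c and z ∧ y = d.
Checking each element gives: b, r, w.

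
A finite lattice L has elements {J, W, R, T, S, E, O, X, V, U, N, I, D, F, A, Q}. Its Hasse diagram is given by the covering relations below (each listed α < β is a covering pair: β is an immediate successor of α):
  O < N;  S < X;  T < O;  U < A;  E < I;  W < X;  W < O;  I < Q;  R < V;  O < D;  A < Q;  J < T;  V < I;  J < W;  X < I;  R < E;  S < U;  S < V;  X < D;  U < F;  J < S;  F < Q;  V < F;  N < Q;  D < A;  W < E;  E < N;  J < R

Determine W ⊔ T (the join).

O

Common upper bounds of {W, T}: A, D, N, O, Q.
The least among these is O.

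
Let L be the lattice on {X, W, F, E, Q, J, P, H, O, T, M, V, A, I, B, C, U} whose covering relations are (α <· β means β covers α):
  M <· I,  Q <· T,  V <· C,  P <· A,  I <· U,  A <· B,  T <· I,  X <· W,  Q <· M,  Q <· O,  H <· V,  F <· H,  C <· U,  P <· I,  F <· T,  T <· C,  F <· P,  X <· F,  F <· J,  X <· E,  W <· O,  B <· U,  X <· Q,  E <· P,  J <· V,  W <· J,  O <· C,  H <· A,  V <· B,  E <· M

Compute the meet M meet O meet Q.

Q

Common lower bounds of {M, O, Q}: Q, X.
The greatest among these is Q.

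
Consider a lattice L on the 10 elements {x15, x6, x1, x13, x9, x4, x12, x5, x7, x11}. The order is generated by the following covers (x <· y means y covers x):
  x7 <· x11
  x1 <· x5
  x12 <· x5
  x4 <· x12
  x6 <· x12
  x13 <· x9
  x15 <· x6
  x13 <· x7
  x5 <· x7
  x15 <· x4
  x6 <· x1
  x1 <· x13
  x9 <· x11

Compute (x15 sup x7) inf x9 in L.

x13

x15 ∨ x7 = x7
x7 ∧ x9 = x13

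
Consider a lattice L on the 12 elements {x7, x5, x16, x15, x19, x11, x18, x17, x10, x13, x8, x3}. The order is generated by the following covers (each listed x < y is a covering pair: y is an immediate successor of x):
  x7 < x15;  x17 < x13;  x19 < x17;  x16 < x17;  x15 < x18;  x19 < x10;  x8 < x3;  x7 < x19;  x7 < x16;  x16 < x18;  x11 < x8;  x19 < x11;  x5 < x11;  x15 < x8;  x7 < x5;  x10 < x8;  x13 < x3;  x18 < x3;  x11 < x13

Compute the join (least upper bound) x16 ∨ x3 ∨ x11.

x3

Common upper bounds of {x16, x3, x11}: x3.
The least among these is x3.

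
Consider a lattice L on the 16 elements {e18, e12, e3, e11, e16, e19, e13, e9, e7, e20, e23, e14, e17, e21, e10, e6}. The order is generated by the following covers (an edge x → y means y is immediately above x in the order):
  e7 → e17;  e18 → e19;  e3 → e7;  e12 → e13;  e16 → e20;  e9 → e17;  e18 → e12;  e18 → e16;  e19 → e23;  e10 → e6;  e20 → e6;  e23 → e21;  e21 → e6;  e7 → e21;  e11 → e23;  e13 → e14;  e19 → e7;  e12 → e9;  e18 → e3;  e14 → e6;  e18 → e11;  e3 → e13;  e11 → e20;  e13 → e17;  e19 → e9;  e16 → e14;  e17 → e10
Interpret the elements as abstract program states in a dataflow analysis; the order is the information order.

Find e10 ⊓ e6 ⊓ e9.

e9

Common lower bounds of {e10, e6, e9}: e12, e18, e19, e9.
The greatest among these is e9.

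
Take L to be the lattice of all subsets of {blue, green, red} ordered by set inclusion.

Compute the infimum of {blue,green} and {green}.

{green}

Under ⊆, meet is intersection: {blue,green} ∩ {green} = {green}.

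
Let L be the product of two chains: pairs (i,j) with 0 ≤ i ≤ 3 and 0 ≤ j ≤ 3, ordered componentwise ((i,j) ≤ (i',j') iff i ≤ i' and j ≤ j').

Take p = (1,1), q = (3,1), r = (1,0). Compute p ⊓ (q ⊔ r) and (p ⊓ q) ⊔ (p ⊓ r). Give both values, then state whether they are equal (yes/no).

(1,1); (1,1); yes

q ⊔ r = (3,1), so p ⊓ (q ⊔ r) = (1,1) ⊓ (3,1) = (1,1).
p ⊓ q = (1,1) and p ⊓ r = (1,0), so (p ⊓ q) ⊔ (p ⊓ r) = (1,1) ⊔ (1,0) = (1,1).
Equal: yes.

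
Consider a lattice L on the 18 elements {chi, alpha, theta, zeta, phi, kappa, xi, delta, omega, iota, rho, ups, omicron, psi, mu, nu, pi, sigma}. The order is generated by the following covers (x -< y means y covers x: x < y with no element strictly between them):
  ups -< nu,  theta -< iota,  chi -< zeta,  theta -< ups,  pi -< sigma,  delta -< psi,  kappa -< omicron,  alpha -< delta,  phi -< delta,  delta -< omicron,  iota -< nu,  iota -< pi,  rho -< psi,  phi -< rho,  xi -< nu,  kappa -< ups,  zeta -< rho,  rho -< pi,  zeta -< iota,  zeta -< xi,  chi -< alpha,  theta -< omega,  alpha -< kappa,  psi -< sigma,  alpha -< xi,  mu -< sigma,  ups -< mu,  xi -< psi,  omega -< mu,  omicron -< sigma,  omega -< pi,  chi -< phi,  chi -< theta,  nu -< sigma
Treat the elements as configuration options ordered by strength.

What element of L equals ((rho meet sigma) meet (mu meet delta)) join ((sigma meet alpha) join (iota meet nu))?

rho ∧ sigma = rho
mu ∧ delta = alpha
rho ∧ alpha = chi
sigma ∧ alpha = alpha
iota ∧ nu = iota
alpha ∨ iota = nu
chi ∨ nu = nu

nu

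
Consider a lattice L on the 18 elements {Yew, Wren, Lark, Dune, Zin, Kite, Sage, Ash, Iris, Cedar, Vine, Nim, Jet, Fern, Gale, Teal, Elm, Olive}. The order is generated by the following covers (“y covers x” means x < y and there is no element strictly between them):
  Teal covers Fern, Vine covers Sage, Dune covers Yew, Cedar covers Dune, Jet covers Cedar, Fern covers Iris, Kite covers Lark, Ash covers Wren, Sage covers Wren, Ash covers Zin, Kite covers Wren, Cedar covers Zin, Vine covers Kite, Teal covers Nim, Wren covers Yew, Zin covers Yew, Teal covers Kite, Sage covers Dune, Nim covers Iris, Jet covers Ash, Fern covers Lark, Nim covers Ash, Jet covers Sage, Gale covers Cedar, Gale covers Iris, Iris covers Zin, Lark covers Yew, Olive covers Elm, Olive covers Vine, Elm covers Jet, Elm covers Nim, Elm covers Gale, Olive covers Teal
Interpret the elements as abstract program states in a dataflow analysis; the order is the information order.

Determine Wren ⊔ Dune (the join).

Sage

Common upper bounds of {Wren, Dune}: Elm, Jet, Olive, Sage, Vine.
The least among these is Sage.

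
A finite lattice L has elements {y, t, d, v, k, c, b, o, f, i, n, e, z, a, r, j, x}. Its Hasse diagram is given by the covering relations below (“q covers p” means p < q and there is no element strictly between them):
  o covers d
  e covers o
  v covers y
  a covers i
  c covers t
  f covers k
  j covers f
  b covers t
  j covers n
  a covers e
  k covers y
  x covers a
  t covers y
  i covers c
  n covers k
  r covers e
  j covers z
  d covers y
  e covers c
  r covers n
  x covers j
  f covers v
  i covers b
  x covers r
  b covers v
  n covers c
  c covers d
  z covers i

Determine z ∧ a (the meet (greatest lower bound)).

i

Common lower bounds of {z, a}: b, c, d, i, t, v, y.
The greatest among these is i.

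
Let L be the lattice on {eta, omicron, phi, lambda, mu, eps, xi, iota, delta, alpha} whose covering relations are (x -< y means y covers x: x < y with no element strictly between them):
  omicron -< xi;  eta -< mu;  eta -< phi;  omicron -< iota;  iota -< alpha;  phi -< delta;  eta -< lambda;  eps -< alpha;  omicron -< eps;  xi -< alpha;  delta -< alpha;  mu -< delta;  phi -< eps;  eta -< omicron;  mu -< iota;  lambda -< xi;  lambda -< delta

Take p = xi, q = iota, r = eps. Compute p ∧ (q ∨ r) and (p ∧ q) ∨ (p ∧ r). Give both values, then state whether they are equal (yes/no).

xi; omicron; no

q ∨ r = alpha, so p ∧ (q ∨ r) = xi ∧ alpha = xi.
p ∧ q = omicron and p ∧ r = omicron, so (p ∧ q) ∨ (p ∧ r) = omicron ∨ omicron = omicron.
Equal: no.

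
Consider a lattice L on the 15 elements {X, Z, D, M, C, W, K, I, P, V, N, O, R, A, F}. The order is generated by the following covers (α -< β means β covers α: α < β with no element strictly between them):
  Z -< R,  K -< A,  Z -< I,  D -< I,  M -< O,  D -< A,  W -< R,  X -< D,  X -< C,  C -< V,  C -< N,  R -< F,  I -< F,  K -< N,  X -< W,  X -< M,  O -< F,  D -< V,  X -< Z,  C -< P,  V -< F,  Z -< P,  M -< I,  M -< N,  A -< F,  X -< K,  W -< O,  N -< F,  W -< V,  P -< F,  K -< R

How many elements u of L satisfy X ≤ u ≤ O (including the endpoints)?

The interval [X, O] = {M, O, W, X}, which has 4 elements.

4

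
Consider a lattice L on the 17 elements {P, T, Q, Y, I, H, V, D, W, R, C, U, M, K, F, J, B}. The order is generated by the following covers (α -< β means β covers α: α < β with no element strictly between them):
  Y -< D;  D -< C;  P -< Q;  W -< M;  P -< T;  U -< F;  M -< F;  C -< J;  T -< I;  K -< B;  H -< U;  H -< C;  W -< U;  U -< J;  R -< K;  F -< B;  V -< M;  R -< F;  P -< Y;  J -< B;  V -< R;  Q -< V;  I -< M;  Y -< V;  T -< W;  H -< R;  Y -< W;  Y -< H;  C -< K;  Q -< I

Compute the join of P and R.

R

Common upper bounds of {P, R}: B, F, K, R.
The least among these is R.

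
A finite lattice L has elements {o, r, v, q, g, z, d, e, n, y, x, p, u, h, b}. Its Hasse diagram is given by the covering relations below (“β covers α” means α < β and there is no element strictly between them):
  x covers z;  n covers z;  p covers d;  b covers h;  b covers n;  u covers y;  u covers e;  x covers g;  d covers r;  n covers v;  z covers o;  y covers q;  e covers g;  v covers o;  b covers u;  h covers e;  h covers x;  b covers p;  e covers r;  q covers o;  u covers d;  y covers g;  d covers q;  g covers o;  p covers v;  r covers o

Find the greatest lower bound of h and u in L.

Common lower bounds of {h, u}: e, g, o, r.
The greatest among these is e.

e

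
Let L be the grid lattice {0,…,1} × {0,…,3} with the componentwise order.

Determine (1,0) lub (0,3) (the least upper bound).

In a product of chains, the join is componentwise max, giving (1,3).

(1,3)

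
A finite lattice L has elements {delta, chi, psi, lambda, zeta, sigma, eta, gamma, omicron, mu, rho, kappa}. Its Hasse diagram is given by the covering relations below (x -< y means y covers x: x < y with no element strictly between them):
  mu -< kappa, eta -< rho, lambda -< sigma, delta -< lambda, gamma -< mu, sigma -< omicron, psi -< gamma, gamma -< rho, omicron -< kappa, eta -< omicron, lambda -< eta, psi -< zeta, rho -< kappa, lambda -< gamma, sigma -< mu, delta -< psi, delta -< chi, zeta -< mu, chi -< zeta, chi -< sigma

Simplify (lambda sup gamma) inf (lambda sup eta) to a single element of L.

lambda ∨ gamma = gamma
lambda ∨ eta = eta
gamma ∧ eta = lambda

lambda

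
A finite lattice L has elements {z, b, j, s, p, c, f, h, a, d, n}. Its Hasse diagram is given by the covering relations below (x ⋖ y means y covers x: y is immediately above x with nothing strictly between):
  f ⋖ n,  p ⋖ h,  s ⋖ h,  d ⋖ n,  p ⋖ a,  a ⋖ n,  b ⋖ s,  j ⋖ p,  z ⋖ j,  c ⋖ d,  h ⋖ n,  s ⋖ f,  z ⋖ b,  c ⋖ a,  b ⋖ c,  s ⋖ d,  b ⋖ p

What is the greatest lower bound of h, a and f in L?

b

Common lower bounds of {h, a, f}: b, z.
The greatest among these is b.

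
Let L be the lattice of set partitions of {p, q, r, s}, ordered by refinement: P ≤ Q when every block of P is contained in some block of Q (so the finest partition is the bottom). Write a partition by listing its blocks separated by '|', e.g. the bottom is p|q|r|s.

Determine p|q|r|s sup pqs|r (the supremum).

pqs|r

The join of p|q|r|s and pqs|r merges any blocks that overlap across the partitions, giving pqs|r.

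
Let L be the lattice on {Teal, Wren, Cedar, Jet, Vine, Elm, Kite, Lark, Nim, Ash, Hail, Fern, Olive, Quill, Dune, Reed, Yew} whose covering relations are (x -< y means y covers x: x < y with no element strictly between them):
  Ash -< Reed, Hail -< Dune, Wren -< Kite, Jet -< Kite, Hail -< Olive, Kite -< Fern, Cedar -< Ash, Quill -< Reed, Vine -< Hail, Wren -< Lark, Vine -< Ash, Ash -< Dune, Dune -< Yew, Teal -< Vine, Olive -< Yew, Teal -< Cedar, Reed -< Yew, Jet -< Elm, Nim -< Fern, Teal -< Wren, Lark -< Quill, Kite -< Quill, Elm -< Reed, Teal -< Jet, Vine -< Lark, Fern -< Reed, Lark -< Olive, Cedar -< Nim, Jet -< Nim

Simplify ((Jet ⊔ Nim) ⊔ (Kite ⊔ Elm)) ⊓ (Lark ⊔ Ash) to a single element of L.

Reed

Jet ∨ Nim = Nim
Kite ∨ Elm = Reed
Nim ∨ Reed = Reed
Lark ∨ Ash = Reed
Reed ∧ Reed = Reed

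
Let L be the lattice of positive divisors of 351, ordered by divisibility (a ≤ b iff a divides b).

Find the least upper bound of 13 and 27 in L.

351

In the divisibility order, the join is the least common multiple: lcm(13, 27) = 351.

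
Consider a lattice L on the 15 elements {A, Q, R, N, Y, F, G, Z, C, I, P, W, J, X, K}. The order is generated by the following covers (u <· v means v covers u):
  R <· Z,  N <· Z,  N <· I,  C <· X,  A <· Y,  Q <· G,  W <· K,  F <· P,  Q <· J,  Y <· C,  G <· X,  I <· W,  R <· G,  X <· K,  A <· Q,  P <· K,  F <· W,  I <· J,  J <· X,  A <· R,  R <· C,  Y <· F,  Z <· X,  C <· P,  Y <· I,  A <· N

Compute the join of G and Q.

Common upper bounds of {G, Q}: G, K, X.
The least among these is G.

G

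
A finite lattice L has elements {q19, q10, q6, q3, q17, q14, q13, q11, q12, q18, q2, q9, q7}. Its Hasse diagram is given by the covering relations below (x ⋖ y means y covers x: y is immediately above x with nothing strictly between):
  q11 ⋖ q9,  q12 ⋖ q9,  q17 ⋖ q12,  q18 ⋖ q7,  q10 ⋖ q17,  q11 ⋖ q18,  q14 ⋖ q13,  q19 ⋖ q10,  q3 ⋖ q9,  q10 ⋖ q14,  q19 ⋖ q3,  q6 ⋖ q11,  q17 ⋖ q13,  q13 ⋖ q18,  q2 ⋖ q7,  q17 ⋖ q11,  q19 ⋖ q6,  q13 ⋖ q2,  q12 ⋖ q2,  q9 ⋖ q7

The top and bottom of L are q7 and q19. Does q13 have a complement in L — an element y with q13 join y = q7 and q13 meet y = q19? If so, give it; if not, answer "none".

q3

Need y with q13 ∨ y = q7 and q13 ∧ y = q19.
Checking each element gives: q3.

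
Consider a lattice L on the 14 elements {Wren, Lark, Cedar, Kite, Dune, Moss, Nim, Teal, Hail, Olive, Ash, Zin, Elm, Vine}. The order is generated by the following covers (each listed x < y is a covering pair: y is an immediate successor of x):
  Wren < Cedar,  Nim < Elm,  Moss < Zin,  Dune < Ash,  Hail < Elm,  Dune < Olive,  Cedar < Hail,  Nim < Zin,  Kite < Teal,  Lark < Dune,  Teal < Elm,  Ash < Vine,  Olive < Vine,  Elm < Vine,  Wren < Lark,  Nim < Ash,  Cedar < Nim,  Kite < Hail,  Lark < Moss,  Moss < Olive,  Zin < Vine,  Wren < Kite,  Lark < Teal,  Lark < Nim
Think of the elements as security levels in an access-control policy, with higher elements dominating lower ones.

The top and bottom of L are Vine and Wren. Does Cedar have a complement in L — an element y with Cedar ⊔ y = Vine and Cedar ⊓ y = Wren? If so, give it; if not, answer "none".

Olive

Need y with Cedar ∨ y = Vine and Cedar ∧ y = Wren.
Checking each element gives: Olive.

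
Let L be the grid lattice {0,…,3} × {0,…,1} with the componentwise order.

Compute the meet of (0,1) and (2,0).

(0,0)

In a product of chains, the meet is componentwise min, giving (0,0).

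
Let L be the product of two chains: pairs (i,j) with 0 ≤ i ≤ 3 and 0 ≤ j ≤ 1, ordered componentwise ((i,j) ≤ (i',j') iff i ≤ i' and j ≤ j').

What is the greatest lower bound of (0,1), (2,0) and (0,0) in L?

(0,0)

Common lower bounds of {(0,1), (2,0), (0,0)}: (0,0).
The greatest among these is (0,0).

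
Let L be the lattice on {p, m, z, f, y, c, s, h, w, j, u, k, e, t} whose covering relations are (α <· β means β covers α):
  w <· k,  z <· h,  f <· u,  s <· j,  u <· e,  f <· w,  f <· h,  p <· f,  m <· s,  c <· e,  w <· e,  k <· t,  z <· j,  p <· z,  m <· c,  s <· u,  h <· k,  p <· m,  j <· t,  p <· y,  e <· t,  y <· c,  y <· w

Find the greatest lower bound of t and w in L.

w

Common lower bounds of {t, w}: f, p, w, y.
The greatest among these is w.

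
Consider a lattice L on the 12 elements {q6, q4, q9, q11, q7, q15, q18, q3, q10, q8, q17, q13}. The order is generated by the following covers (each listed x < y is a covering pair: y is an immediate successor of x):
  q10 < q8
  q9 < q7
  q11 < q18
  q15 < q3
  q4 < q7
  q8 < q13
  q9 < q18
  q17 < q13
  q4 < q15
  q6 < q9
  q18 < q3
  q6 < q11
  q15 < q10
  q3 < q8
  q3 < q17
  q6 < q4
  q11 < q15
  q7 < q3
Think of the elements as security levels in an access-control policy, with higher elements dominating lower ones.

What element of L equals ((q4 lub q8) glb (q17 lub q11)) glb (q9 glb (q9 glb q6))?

q4 ∨ q8 = q8
q17 ∨ q11 = q17
q8 ∧ q17 = q3
q9 ∧ q6 = q6
q9 ∧ q6 = q6
q3 ∧ q6 = q6

q6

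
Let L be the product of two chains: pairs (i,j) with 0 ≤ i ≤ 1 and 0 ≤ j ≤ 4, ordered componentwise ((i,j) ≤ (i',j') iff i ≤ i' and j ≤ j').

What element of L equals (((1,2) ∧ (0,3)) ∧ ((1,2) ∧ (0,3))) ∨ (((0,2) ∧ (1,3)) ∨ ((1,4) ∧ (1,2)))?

(1,2) ∧ (0,3) = (0,2)
(1,2) ∧ (0,3) = (0,2)
(0,2) ∧ (0,2) = (0,2)
(0,2) ∧ (1,3) = (0,2)
(1,4) ∧ (1,2) = (1,2)
(0,2) ∨ (1,2) = (1,2)
(0,2) ∨ (1,2) = (1,2)

(1,2)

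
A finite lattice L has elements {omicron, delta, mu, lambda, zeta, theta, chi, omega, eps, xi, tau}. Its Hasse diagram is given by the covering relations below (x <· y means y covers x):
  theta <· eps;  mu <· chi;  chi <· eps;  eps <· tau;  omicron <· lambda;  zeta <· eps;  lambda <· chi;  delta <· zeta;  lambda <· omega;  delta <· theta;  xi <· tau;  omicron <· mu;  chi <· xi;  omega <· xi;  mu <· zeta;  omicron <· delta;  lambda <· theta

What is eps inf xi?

Common lower bounds of {eps, xi}: chi, lambda, mu, omicron.
The greatest among these is chi.

chi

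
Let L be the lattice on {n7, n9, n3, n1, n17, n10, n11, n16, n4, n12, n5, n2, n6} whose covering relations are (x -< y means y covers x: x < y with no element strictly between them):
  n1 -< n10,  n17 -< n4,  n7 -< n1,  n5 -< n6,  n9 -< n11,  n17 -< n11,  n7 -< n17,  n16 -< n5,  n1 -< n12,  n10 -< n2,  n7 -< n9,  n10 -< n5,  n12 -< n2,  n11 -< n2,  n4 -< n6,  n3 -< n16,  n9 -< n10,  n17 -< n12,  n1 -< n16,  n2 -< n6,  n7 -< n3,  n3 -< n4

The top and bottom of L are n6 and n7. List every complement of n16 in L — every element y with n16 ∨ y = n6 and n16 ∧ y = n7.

n11, n17

Need y with n16 ∨ y = n6 and n16 ∧ y = n7.
Checking each element gives: n11, n17.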